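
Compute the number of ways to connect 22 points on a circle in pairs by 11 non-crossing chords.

Pairing 22 circle points by 11 non-crossing chords gives C_11 matchings.
C_11 = C_10 · 2(2·10+1)/(10+2) = 16796 · 42/12 = 58786.

58786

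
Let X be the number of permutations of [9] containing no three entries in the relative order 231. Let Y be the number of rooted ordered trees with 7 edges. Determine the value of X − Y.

For any fixed pattern of length 3, the pattern-avoiding permutations of [9] number C_9. So X = C_9 = 4862.
Rooted ordered trees with n edges are counted by C_n; here n = 7. So Y = C_7 = 429.
X − Y = 4862 − 429 = 4433.

4433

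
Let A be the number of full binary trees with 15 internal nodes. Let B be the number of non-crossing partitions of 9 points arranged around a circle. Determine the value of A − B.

Full binary trees with n internal nodes are counted by C_n; here n = 15. So A = C_15 = 9694845.
Non-crossing partitions of an n-element set are counted by C_n; here n = 9. So B = C_9 = 4862.
A − B = 9694845 − 4862 = 9689983.

9689983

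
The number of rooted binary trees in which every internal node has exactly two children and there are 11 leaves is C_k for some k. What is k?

Full binary trees with 11 leaves have 11−1 = 10 internal nodes, so there are C_10 of them.

10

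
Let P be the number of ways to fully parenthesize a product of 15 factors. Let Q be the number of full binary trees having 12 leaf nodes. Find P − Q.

Parenthesizations of m factors correspond to full binary trees with m leaves, counted by C_{m−1}; m = 15 gives C_14. So P = C_14 = 2674440.
A full binary tree with L leaves has L−1 internal nodes and is counted by C_{L−1}; L = 12 gives C_11. So Q = C_11 = 58786.
P − Q = 2674440 − 58786 = 2615654.

2615654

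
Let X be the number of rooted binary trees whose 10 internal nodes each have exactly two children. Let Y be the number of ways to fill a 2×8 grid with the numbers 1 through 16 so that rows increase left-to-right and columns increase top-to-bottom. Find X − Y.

Full binary trees with n internal nodes are counted by C_n; here n = 10. So X = C_10 = 16796.
Standard Young tableaux of shape 2×n are counted by C_n; here n = 8. So Y = C_8 = 1430.
X − Y = 16796 − 1430 = 15366.

15366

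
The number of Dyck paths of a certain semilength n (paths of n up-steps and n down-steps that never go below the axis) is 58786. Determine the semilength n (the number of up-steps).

Dyck paths of semilength n are counted by C_n, and C_11 = 58786.

11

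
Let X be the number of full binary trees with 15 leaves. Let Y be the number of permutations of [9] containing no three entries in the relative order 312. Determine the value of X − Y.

Full binary trees with 15 leaves have 15−1 = 14 internal nodes, so there are C_14 of them. So X = C_14 = 2674440.
Permutations of [n] avoiding any single length-3 pattern are counted by C_n; here n = 9. So Y = C_9 = 4862.
X − Y = 2674440 − 4862 = 2669578.

2669578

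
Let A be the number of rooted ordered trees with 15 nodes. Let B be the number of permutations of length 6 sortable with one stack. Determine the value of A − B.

2674308

A rooted plane tree on 15 nodes has 14 edges, and such trees are counted by C_14. So A = C_14 = 2674440.
By Knuth's characterisation, the stack-sortable permutations of length 6 are the 231-avoiders, numbering C_6. So B = C_6 = 132.
A − B = 2674440 − 132 = 2674308.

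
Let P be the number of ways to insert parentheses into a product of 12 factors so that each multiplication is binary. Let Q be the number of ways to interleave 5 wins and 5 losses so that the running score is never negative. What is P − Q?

58744

Bracketing 12 factors into binary products is counted by C_{12−1} = C_11. So P = C_11 = 58786.
Reading a vote for the leader as '(' and for the other as ')' turns such a sequence into a balanced string of 5 pairs, so the count is C_5. So Q = C_5 = 42.
P − Q = 58786 − 42 = 58744.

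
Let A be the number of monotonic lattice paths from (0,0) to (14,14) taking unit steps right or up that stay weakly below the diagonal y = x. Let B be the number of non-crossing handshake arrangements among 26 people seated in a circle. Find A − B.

Monotone paths in an n×n grid that stay weakly below the diagonal are counted by C_n; here n = 14. So A = C_14 = 2674440.
With 26 = 2·13 people, non-crossing handshake pairings are non-crossing perfect matchings on a circle, counted by C_13. So B = C_13 = 742900.
A − B = 2674440 − 742900 = 1931540.

1931540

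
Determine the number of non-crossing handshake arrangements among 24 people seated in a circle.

208012

With 24 = 2·12 people, non-crossing handshake pairings are non-crossing perfect matchings on a circle, counted by C_12.
C_12 = C(24,12)/13 = 2704156/13 = 208012.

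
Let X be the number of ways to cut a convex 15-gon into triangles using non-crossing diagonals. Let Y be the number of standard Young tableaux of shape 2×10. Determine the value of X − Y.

A convex 15-gon is triangulated into 13 triangles, and the number of such triangulations is the Catalan number C_{15−2} = C_13. So X = C_13 = 742900.
By the hook-length formula (or a Dyck-path bijection), SYT of shape 2×10 number C_10. So Y = C_10 = 16796.
X − Y = 742900 − 16796 = 726104.

726104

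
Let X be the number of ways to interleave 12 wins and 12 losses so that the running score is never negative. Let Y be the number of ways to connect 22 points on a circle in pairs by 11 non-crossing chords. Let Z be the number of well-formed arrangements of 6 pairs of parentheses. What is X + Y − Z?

Ballot sequences with n votes each where one side never trails are Dyck words, counted by C_n; here n = 12. So X = C_12 = 208012.
Non-crossing perfect matchings of 2n points on a circle are counted by C_n; with 22 points, n = 11. So Y = C_11 = 58786.
With 6 pairs the number of balanced bracket strings is the Catalan number C_6. So Z = C_6 = 132.
X + Y − Z = 208012 + 58786 − 132 = 266666.

266666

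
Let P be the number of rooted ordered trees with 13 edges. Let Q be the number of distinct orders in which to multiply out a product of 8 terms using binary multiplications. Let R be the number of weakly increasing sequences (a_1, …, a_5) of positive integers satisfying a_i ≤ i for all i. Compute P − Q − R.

A rooted plane tree with 13 edges has 14 nodes, and the count is C_13. So P = C_13 = 742900.
Parenthesizations of m factors correspond to full binary trees with m leaves, counted by C_{m−1}; m = 8 gives C_7. So Q = C_7 = 429.
Weakly increasing sequences with a_i ≤ i biject with Dyck paths of semilength 5, so there are C_5. So R = C_5 = 42.
P − Q − R = 742900 − 429 − 42 = 742429.

742429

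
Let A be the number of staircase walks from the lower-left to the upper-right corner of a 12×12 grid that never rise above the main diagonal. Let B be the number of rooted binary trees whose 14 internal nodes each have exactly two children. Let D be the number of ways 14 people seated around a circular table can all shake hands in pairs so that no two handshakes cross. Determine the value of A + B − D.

Sub-diagonal monotone paths from (0,0) to (12,12) biject with Dyck paths of semilength 12, giving C_12. So A = C_12 = 208012.
Full binary trees with n internal nodes are counted by C_n; here n = 14. So B = C_14 = 2674440.
Non-crossing handshake pairings of 2n people are counted by C_n; 14 people gives n = 7. So D = C_7 = 429.
A + B − D = 208012 + 2674440 − 429 = 2882023.

2882023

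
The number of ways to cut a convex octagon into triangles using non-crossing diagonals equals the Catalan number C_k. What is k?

Triangulations of a convex m-gon are counted by C_{m−2}; with m = 8 this is C_6.

6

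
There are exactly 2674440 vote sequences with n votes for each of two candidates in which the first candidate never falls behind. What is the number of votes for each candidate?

14

Such ballot sequences with n votes each are counted by C_n; 2674440 = C_14.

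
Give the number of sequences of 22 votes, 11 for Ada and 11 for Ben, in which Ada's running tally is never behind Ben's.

Ballot sequences with n votes each where one side never trails are Dyck words, counted by C_n; here n = 11.
C_11 = 58786.

58786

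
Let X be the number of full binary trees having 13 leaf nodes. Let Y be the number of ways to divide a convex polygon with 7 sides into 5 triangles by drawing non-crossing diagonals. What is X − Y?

A full binary tree with L leaves has L−1 internal nodes and is counted by C_{L−1}; L = 13 gives C_12. So X = C_12 = 208012.
Triangulations of a convex m-gon are counted by C_{m−2}; with m = 7 this is C_5. So Y = C_5 = 42.
X − Y = 208012 − 42 = 207970.

207970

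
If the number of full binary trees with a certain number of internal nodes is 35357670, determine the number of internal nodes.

Full binary trees with n internal nodes are counted by C_n; 35357670 = C_16.

16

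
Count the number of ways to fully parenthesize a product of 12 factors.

58786

Bracketing 12 factors into binary products is counted by C_{12−1} = C_11.
C_11 = C(22,11)/12 = 705432/12 = 58786.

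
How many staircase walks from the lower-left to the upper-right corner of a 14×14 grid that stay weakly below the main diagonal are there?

2674440

Sub-diagonal monotone paths from (0,0) to (14,14) biject with Dyck paths of semilength 14, giving C_14.
C_14 = C(28,14)/15 = 40116600/15 = 2674440.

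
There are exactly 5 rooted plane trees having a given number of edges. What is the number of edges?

3

Rooted ordered trees with n edges are counted by C_n; 5 = C_3.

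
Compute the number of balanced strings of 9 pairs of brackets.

With 9 pairs the number of balanced bracket strings is the Catalan number C_9.
C_9 = 4862.

4862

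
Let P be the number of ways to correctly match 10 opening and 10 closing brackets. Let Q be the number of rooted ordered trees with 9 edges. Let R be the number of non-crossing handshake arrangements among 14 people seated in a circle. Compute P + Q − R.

21229

With 10 pairs the number of balanced bracket strings is the Catalan number C_10. So P = C_10 = 16796.
A rooted plane tree with 9 edges has 10 nodes, and the count is C_9. So Q = C_9 = 4862.
With 14 = 2·7 people, non-crossing handshake pairings are non-crossing perfect matchings on a circle, counted by C_7. So R = C_7 = 429.
P + Q − R = 16796 + 4862 − 429 = 21229.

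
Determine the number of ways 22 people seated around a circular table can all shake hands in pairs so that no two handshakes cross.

Non-crossing handshake pairings of 2n people are counted by C_n; 22 people gives n = 11.
C_11 = C(22,11)/12 = 705432/12 = 58786.

58786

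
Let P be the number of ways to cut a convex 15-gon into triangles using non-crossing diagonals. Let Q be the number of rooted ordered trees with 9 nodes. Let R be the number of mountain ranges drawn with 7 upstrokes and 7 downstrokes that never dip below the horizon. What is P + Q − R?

743901

The number of triangulations of a 15-gon is the Catalan number C_13 (index = sides − 2). So P = C_13 = 742900.
Rooted ordered (plane) trees on m nodes have m−1 edges and are counted by C_{m−1}; m = 9 gives C_8. So Q = C_8 = 1430.
A Dyck path with 7 up-steps and 7 down-steps has semilength 7, so there are C_7 of them. So R = C_7 = 429.
P + Q − R = 742900 + 1430 − 429 = 743901.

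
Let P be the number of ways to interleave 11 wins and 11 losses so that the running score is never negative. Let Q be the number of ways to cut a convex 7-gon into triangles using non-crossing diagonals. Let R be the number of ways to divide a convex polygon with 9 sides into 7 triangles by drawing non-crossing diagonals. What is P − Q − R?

Ballot sequences with n votes each where one side never trails are Dyck words, counted by C_n; here n = 11. So P = C_11 = 58786.
The number of triangulations of a 7-gon is the Catalan number C_5 (index = sides − 2). So Q = C_5 = 42.
Triangulations of a convex m-gon are counted by C_{m−2}; with m = 9 this is C_7. So R = C_7 = 429.
P − Q − R = 58786 − 42 − 429 = 58315.

58315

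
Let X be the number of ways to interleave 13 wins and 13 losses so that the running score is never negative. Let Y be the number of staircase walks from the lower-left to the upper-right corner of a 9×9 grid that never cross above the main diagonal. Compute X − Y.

738038

Ballot sequences with n votes each where one side never trails are Dyck words, counted by C_n; here n = 13. So X = C_13 = 742900.
Sub-diagonal monotone paths from (0,0) to (9,9) biject with Dyck paths of semilength 9, giving C_9. So Y = C_9 = 4862.
X − Y = 742900 − 4862 = 738038.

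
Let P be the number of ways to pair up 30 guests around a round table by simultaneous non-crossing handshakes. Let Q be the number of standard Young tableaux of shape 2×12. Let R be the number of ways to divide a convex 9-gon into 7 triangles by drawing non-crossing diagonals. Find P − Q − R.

Non-crossing handshake pairings of 2n people are counted by C_n; 30 people gives n = 15. So P = C_15 = 9694845.
Standard Young tableaux of shape 2×n are counted by C_n; here n = 12. So Q = C_12 = 208012.
A convex 9-gon is triangulated into 7 triangles, and the number of such triangulations is the Catalan number C_{9−2} = C_7. So R = C_7 = 429.
P − Q − R = 9694845 − 208012 − 429 = 9486404.

9486404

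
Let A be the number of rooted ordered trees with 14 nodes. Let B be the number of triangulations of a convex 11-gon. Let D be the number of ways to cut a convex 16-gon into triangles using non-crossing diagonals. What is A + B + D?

3422202

A rooted plane tree on 14 nodes has 13 edges, and such trees are counted by C_13. So A = C_13 = 742900.
The number of triangulations of an 11-gon is the Catalan number C_9 (index = sides − 2). So B = C_9 = 4862.
A convex 16-gon is triangulated into 14 triangles, and the number of such triangulations is the Catalan number C_{16−2} = C_14. So D = C_14 = 2674440.
A + B + D = 742900 + 4862 + 2674440 = 3422202.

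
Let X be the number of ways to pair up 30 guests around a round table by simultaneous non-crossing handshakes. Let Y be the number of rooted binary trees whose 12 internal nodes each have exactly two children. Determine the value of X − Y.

9486833

Non-crossing handshake pairings of 2n people are counted by C_n; 30 people gives n = 15. So X = C_15 = 9694845.
Full binary trees with n internal nodes are counted by C_n; here n = 12. So Y = C_12 = 208012.
X − Y = 9694845 − 208012 = 9486833.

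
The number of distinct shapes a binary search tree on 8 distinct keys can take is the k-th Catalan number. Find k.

There are C_n binary search tree shapes on n keys; with n = 8 that is C_8.

8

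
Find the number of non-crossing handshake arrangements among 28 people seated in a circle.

2674440

Non-crossing handshake pairings of 2n people are counted by C_n; 28 people gives n = 14.
C_14 = C(28,14)/15 = 40116600/15 = 2674440.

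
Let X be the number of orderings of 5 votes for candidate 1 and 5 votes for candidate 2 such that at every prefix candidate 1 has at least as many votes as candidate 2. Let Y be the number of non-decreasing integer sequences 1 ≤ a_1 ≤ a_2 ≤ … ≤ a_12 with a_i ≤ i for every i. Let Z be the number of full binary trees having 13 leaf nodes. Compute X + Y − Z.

Reading a vote for the leader as '(' and for the other as ')' turns such a sequence into a balanced string of 5 pairs, so the count is C_5. So X = C_5 = 42.
Such sub-staircase sequences of length n are counted by C_n; here n = 12. So Y = C_12 = 208012.
A full binary tree with L leaves has L−1 internal nodes and is counted by C_{L−1}; L = 13 gives C_12. So Z = C_12 = 208012.
X + Y − Z = 42 + 208012 − 208012 = 42.

42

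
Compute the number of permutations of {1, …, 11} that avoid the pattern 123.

58786

Permutations of [n] avoiding any single length-3 pattern are counted by C_n; here n = 11.
C_11 = 58786.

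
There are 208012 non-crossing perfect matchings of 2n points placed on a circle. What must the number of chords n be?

12

Non-crossing pairings of 2n points on a circle are counted by C_n. Since C_12 = 208012, the index is 12.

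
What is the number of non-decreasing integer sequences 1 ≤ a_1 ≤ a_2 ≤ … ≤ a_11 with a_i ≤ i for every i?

58786

Such sub-staircase sequences of length n are counted by C_n; here n = 11.
C_11 = 58786.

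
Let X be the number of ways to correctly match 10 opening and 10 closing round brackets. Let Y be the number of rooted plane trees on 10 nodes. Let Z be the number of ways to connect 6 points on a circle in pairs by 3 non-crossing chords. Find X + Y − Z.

With 10 pairs the number of balanced bracket strings is the Catalan number C_10. So X = C_10 = 16796.
Rooted ordered (plane) trees on m nodes have m−1 edges and are counted by C_{m−1}; m = 10 gives C_9. So Y = C_9 = 4862.
Non-crossing perfect matchings of 2n points on a circle are counted by C_n; with 6 points, n = 3. So Z = C_3 = 5.
X + Y − Z = 16796 + 4862 − 5 = 21653.

21653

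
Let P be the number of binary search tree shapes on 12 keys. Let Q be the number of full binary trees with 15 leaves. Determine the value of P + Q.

2882452

There are C_n binary search tree shapes on n keys; with n = 12 that is C_12. So P = C_12 = 208012.
A full binary tree with L leaves has L−1 internal nodes and is counted by C_{L−1}; L = 15 gives C_14. So Q = C_14 = 2674440.
P + Q = 208012 + 2674440 = 2882452.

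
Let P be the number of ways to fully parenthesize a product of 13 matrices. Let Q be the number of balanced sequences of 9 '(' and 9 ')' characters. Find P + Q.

Ways to associate a product of 13 factors correspond to binary trees on 13 leaves, so the count is C_12. So P = C_12 = 208012.
Balanced strings of n pairs of brackets are counted by C_n; here n = 9. So Q = C_9 = 4862.
P + Q = 208012 + 4862 = 212874.

212874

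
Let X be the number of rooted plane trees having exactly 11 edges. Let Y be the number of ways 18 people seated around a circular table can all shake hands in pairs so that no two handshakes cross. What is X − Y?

Rooted ordered trees with n edges are counted by C_n; here n = 11. So X = C_11 = 58786.
Non-crossing handshake pairings of 2n people are counted by C_n; 18 people gives n = 9. So Y = C_9 = 4862.
X − Y = 58786 − 4862 = 53924.

53924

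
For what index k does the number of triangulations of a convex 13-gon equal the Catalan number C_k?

Triangulations of a convex m-gon are counted by C_{m−2}; with m = 13 this is C_11.

11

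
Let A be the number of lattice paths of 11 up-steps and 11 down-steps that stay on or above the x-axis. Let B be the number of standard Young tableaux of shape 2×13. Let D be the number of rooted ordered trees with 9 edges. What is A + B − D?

Dyck paths of semilength n (length 2n) are counted by C_n; here n = 11. So A = C_11 = 58786.
Standard Young tableaux of shape 2×n are counted by C_n; here n = 13. So B = C_13 = 742900.
A rooted plane tree with 9 edges has 10 nodes, and the count is C_9. So D = C_9 = 4862.
A + B − D = 58786 + 742900 − 4862 = 796824.

796824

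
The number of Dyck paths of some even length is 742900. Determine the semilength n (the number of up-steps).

13

Dyck paths of semilength n are counted by C_n. Since C_13 = 742900, the index is 13.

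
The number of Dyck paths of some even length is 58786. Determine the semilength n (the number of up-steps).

Dyck paths of semilength n are counted by C_n. The Catalan number equal to 58786 is C_11.

11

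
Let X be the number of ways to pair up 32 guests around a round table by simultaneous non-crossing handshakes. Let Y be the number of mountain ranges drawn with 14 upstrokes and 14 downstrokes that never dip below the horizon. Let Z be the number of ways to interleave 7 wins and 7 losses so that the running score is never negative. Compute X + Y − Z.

With 32 = 2·16 people, non-crossing handshake pairings are non-crossing perfect matchings on a circle, counted by C_16. So X = C_16 = 35357670.
Paths of 14 up- and 14 down-steps that never dip below the axis are Dyck paths; their count is C_14. So Y = C_14 = 2674440.
Reading a vote for the leader as '(' and for the other as ')' turns such a sequence into a balanced string of 7 pairs, so the count is C_7. So Z = C_7 = 429.
X + Y − Z = 35357670 + 2674440 − 429 = 38031681.

38031681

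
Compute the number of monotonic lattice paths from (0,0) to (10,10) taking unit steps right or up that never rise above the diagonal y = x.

Sub-diagonal monotone paths from (0,0) to (10,10) biject with Dyck paths of semilength 10, giving C_10.
C_10 = C_9 · 2(2·9+1)/(9+2) = 4862 · 38/11 = 16796.

16796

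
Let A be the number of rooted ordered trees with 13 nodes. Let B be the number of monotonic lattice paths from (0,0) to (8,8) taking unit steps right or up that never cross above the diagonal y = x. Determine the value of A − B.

206582

A rooted plane tree on 13 nodes has 12 edges, and such trees are counted by C_12. So A = C_12 = 208012.
Sub-diagonal monotone paths from (0,0) to (8,8) biject with Dyck paths of semilength 8, giving C_8. So B = C_8 = 1430.
A − B = 208012 − 1430 = 206582.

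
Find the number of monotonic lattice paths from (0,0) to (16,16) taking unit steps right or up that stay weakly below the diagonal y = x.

Monotone paths in an n×n grid that stay weakly below the diagonal are counted by C_n; here n = 16.
C_16 = C_15 · 2(2·15+1)/(15+2) = 9694845 · 62/17 = 35357670.

35357670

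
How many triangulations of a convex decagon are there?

Triangulations of a convex m-gon are counted by C_{m−2}; with m = 10 this is C_8.
C_8 = C_7 · 2(2·7+1)/(7+2) = 429 · 30/9 = 1430.

1430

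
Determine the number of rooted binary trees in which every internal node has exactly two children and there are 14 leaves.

742900

A full binary tree with L leaves has L−1 internal nodes and is counted by C_{L−1}; L = 14 gives C_13.
C_13 = C(26,13)/14 = 10400600/14 = 742900.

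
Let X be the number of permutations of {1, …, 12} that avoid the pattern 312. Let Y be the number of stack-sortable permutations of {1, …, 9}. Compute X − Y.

For any fixed pattern of length 3, the pattern-avoiding permutations of [12] number C_12. So X = C_12 = 208012.
Stack-sortable permutations are exactly the 231-avoiding ones, counted by C_n; here n = 9. So Y = C_9 = 4862.
X − Y = 208012 − 4862 = 203150.

203150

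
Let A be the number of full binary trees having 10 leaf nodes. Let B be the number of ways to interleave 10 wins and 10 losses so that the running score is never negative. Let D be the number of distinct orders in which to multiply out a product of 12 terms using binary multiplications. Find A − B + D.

46852

Full binary trees with 10 leaves have 10−1 = 9 internal nodes, so there are C_9 of them. So A = C_9 = 4862.
Reading a vote for the leader as '(' and for the other as ')' turns such a sequence into a balanced string of 10 pairs, so the count is C_10. So B = C_10 = 16796.
Bracketing 12 factors into binary products is counted by C_{12−1} = C_11. So D = C_11 = 58786.
A − B + D = 4862 − 16796 + 58786 = 46852.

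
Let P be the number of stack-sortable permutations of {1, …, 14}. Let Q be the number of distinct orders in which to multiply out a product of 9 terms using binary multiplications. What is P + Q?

Stack-sortable permutations are exactly the 231-avoiding ones, counted by C_n; here n = 14. So P = C_14 = 2674440.
Ways to associate a product of 9 factors correspond to binary trees on 9 leaves, so the count is C_8. So Q = C_8 = 1430.
P + Q = 2674440 + 1430 = 2675870.

2675870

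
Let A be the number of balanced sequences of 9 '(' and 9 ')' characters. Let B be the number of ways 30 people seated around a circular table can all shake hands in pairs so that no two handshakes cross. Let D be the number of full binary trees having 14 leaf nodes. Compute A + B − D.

8956807

Balanced strings of n pairs of brackets are counted by C_n; here n = 9. So A = C_9 = 4862.
With 30 = 2·15 people, non-crossing handshake pairings are non-crossing perfect matchings on a circle, counted by C_15. So B = C_15 = 9694845.
A full binary tree with L leaves has L−1 internal nodes and is counted by C_{L−1}; L = 14 gives C_13. So D = C_13 = 742900.
A + B − D = 4862 + 9694845 − 742900 = 8956807.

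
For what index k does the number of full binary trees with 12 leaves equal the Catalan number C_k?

11

Full binary trees with 12 leaves have 12−1 = 11 internal nodes, so there are C_11 of them.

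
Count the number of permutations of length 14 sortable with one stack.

2674440

Stack-sortable permutations are exactly the 231-avoiding ones, counted by C_n; here n = 14.
C_14 = C(28,14)/15 = 40116600/15 = 2674440.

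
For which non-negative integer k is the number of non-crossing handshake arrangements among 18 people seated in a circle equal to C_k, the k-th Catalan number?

9

With 18 = 2·9 people, non-crossing handshake pairings are non-crossing perfect matchings on a circle, counted by C_9.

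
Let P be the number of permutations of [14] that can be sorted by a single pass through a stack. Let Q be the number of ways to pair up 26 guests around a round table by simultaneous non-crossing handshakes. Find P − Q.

By Knuth's characterisation, the stack-sortable permutations of length 14 are the 231-avoiders, numbering C_14. So P = C_14 = 2674440.
Non-crossing handshake pairings of 2n people are counted by C_n; 26 people gives n = 13. So Q = C_13 = 742900.
P − Q = 2674440 − 742900 = 1931540.

1931540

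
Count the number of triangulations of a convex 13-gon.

58786

A convex 13-gon is triangulated into 11 triangles, and the number of such triangulations is the Catalan number C_{13−2} = C_11.
C_11 = C(22,11)/12 = 705432/12 = 58786.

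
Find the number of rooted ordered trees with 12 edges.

208012

Rooted ordered trees with n edges are counted by C_n; here n = 12.
C_12 = 208012.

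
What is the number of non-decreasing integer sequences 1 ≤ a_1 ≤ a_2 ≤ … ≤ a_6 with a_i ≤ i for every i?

Weakly increasing sequences with a_i ≤ i biject with Dyck paths of semilength 6, so there are C_6.
C_6 = C_5 · 2(2·5+1)/(5+2) = 42 · 22/7 = 132.

132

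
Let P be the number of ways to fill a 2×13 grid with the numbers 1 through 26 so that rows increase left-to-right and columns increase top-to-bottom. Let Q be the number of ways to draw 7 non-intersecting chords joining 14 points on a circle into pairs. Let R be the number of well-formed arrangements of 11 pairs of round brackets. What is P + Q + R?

802115

Standard Young tableaux of shape 2×n are counted by C_n; here n = 13. So P = C_13 = 742900.
Pairing 14 circle points by 7 non-crossing chords gives C_7 matchings. So Q = C_7 = 429.
With 11 pairs the number of balanced bracket strings is the Catalan number C_11. So R = C_11 = 58786.
P + Q + R = 742900 + 429 + 58786 = 802115.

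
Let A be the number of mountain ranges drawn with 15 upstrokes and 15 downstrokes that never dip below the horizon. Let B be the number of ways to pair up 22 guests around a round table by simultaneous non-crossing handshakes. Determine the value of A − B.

9636059

Dyck paths of semilength n (length 2n) are counted by C_n; here n = 15. So A = C_15 = 9694845.
Non-crossing handshake pairings of 2n people are counted by C_n; 22 people gives n = 11. So B = C_11 = 58786.
A − B = 9694845 − 58786 = 9636059.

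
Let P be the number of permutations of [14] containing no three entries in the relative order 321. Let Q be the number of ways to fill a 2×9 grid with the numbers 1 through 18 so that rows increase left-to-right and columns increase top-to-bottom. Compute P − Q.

For any fixed pattern of length 3, the pattern-avoiding permutations of [14] number C_14. So P = C_14 = 2674440.
By the hook-length formula (or a Dyck-path bijection), SYT of shape 2×9 number C_9. So Q = C_9 = 4862.
P − Q = 2674440 − 4862 = 2669578.

2669578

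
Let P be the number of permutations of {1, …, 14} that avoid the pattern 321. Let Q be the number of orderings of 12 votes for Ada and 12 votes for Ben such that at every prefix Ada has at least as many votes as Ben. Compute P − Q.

For any fixed pattern of length 3, the pattern-avoiding permutations of [14] number C_14. So P = C_14 = 2674440.
Ballot sequences with n votes each where one side never trails are Dyck words, counted by C_n; here n = 12. So Q = C_12 = 208012.
P − Q = 2674440 − 208012 = 2466428.

2466428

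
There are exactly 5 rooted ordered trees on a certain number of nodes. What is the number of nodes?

4

Rooted ordered trees on m nodes are counted by C_{m−1}. The Catalan number equal to 5 is C_3.
So the index is 3, and the number of nodes is 3 + 1 = 4.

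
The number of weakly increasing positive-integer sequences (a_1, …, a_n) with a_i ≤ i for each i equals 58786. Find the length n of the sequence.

Such sub-staircase sequences of length n are counted by C_n. Since C_11 = 58786, the index is 11.

11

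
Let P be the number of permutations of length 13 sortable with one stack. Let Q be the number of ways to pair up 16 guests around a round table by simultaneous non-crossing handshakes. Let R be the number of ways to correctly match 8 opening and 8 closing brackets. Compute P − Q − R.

740040

By Knuth's characterisation, the stack-sortable permutations of length 13 are the 231-avoiders, numbering C_13. So P = C_13 = 742900.
With 16 = 2·8 people, non-crossing handshake pairings are non-crossing perfect matchings on a circle, counted by C_8. So Q = C_8 = 1430.
With 8 pairs the number of balanced bracket strings is the Catalan number C_8. So R = C_8 = 1430.
P − Q − R = 742900 − 1430 − 1430 = 740040.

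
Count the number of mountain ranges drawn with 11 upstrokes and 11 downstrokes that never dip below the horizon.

58786

Dyck paths of semilength n (length 2n) are counted by C_n; here n = 11.
C_11 = 58786.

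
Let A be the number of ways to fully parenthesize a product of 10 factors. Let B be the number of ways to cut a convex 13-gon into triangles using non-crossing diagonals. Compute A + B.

63648

Bracketing 10 factors into binary products is counted by C_{10−1} = C_9. So A = C_9 = 4862.
The number of triangulations of a 13-gon is the Catalan number C_11 (index = sides − 2). So B = C_11 = 58786.
A + B = 4862 + 58786 = 63648.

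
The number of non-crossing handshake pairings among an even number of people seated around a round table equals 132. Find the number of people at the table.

Non-crossing handshake pairings of 2n people are counted by C_n, and C_6 = 132.
So n = 6, and there are 2n = 12 people.

12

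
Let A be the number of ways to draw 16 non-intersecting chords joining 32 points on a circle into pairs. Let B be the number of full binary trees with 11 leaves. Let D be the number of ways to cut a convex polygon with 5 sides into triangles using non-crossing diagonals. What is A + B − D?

Non-crossing perfect matchings of 2n points on a circle are counted by C_n; with 32 points, n = 16. So A = C_16 = 35357670.
Full binary trees with 11 leaves have 11−1 = 10 internal nodes, so there are C_10 of them. So B = C_10 = 16796.
Triangulations of a convex m-gon are counted by C_{m−2}; with m = 5 this is C_3. So D = C_3 = 5.
A + B − D = 35357670 + 16796 − 5 = 35374461.

35374461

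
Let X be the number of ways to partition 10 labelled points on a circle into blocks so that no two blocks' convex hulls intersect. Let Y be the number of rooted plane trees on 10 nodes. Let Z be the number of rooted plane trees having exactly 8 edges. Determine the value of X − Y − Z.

10504

The non-crossing partitions of [10] form a lattice of size C_10. So X = C_10 = 16796.
A rooted plane tree on 10 nodes has 9 edges, and such trees are counted by C_9. So Y = C_9 = 4862.
Rooted ordered trees with n edges are counted by C_n; here n = 8. So Z = C_8 = 1430.
X − Y − Z = 16796 − 4862 − 1430 = 10504.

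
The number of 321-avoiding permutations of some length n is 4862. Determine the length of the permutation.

Permutations of [n] avoiding a fixed length-3 pattern are counted by C_n, and C_9 = 4862.

9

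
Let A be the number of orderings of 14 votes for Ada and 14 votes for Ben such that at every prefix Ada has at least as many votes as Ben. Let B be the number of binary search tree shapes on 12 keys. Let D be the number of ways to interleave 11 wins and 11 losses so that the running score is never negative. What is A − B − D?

2407642

Ballot sequences with n votes each where one side never trails are Dyck words, counted by C_n; here n = 14. So A = C_14 = 2674440.
There are C_n binary search tree shapes on n keys; with n = 12 that is C_12. So B = C_12 = 208012.
Ballot sequences with n votes each where one side never trails are Dyck words, counted by C_n; here n = 11. So D = C_11 = 58786.
A − B − D = 2674440 − 208012 − 58786 = 2407642.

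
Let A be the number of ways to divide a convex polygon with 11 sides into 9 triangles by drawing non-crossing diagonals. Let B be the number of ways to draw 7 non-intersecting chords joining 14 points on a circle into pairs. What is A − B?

4433

Triangulations of a convex m-gon are counted by C_{m−2}; with m = 11 this is C_9. So A = C_9 = 4862.
Non-crossing perfect matchings of 2n points on a circle are counted by C_n; with 14 points, n = 7. So B = C_7 = 429.
A − B = 4862 − 429 = 4433.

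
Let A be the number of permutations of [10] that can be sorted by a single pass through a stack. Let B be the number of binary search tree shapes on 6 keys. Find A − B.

By Knuth's characterisation, the stack-sortable permutations of length 10 are the 231-avoiders, numbering C_10. So A = C_10 = 16796.
Rooted binary trees with 6 nodes (each child slot possibly empty) number C_6. So B = C_6 = 132.
A − B = 16796 − 132 = 16664.

16664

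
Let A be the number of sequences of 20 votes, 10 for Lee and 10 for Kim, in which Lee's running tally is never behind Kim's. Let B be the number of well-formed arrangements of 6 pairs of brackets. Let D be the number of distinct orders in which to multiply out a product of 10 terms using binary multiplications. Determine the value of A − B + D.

Ballot sequences with n votes each where one side never trails are Dyck words, counted by C_n; here n = 10. So A = C_10 = 16796.
With 6 pairs the number of balanced bracket strings is the Catalan number C_6. So B = C_6 = 132.
Bracketing 10 factors into binary products is counted by C_{10−1} = C_9. So D = C_9 = 4862.
A − B + D = 16796 − 132 + 4862 = 21526.

21526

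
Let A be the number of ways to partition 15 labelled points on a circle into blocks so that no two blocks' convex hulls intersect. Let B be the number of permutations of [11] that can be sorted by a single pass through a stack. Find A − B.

9636059

The non-crossing partitions of [15] form a lattice of size C_15. So A = C_15 = 9694845.
By Knuth's characterisation, the stack-sortable permutations of length 11 are the 231-avoiders, numbering C_11. So B = C_11 = 58786.
A − B = 9694845 − 58786 = 9636059.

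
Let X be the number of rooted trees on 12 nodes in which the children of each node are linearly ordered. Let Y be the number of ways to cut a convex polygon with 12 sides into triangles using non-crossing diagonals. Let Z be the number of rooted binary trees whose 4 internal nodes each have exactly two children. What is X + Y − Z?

75568

A rooted plane tree on 12 nodes has 11 edges, and such trees are counted by C_11. So X = C_11 = 58786.
Triangulations of a convex m-gon are counted by C_{m−2}; with m = 12 this is C_10. So Y = C_10 = 16796.
Full binary trees with n internal nodes are counted by C_n; here n = 4. So Z = C_4 = 14.
X + Y − Z = 58786 + 16796 − 14 = 75568.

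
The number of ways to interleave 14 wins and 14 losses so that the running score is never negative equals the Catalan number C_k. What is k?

Reading a vote for the leader as '(' and for the other as ')' turns such a sequence into a balanced string of 14 pairs, so the count is C_14.

14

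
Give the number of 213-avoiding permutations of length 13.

742900

Permutations of [n] avoiding any single length-3 pattern are counted by C_n; here n = 13.
C_13 = C(26,13)/14 = 10400600/14 = 742900.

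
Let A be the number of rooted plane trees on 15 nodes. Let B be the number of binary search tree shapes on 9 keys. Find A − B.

2669578

A rooted plane tree on 15 nodes has 14 edges, and such trees are counted by C_14. So A = C_14 = 2674440.
There are C_n binary search tree shapes on n keys; with n = 9 that is C_9. So B = C_9 = 4862.
A − B = 2674440 − 4862 = 2669578.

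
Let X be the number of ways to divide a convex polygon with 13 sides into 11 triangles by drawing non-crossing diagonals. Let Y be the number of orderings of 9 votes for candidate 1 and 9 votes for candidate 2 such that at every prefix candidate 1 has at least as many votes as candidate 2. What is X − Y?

53924

A convex 13-gon is triangulated into 11 triangles, and the number of such triangulations is the Catalan number C_{13−2} = C_11. So X = C_11 = 58786.
Reading a vote for the leader as '(' and for the other as ')' turns such a sequence into a balanced string of 9 pairs, so the count is C_9. So Y = C_9 = 4862.
X − Y = 58786 − 4862 = 53924.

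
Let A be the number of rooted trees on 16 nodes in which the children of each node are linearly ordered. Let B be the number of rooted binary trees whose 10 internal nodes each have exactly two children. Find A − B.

9678049

A rooted plane tree on 16 nodes has 15 edges, and such trees are counted by C_15. So A = C_15 = 9694845.
The number of full binary trees on 10 internal nodes is the Catalan number C_10. So B = C_10 = 16796.
A − B = 9694845 − 16796 = 9678049.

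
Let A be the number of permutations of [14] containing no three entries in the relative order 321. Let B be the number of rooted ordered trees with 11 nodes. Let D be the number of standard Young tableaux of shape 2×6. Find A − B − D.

2657512

For any fixed pattern of length 3, the pattern-avoiding permutations of [14] number C_14. So A = C_14 = 2674440.
Rooted ordered (plane) trees on m nodes have m−1 edges and are counted by C_{m−1}; m = 11 gives C_10. So B = C_10 = 16796.
Standard Young tableaux of shape 2×n are counted by C_n; here n = 6. So D = C_6 = 132.
A − B − D = 2674440 − 16796 − 132 = 2657512.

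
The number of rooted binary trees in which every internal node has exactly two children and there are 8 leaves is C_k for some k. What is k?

7

A full binary tree with L leaves has L−1 internal nodes and is counted by C_{L−1}; L = 8 gives C_7.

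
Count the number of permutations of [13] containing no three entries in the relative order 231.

For any fixed pattern of length 3, the pattern-avoiding permutations of [13] number C_13.
C_13 = C(26,13)/14 = 10400600/14 = 742900.

742900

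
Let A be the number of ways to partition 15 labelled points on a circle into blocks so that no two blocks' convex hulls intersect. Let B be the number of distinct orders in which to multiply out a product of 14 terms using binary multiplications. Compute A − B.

8951945

Non-crossing partitions of an n-element set are counted by C_n; here n = 15. So A = C_15 = 9694845.
Ways to associate a product of 14 factors correspond to binary trees on 14 leaves, so the count is C_13. So B = C_13 = 742900.
A − B = 9694845 − 742900 = 8951945.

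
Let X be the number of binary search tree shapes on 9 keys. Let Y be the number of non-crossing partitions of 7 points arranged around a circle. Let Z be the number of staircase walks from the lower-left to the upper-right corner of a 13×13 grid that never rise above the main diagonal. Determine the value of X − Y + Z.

There are C_n binary search tree shapes on n keys; with n = 9 that is C_9. So X = C_9 = 4862.
The non-crossing partitions of [7] form a lattice of size C_7. So Y = C_7 = 429.
Monotone paths in an n×n grid that stay weakly below the diagonal are counted by C_n; here n = 13. So Z = C_13 = 742900.
X − Y + Z = 4862 − 429 + 742900 = 747333.

747333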